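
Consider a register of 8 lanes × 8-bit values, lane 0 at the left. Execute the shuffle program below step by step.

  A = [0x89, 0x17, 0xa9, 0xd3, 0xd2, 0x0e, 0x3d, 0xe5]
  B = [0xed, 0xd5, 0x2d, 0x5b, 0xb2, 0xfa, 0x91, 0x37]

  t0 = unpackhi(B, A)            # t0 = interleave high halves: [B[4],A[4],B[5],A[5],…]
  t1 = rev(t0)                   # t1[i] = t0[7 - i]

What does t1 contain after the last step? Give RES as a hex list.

RES = [0xe5, 0x37, 0x3d, 0x91, 0x0e, 0xfa, 0xd2, 0xb2]

  t0: b2 d2 fa 0e 91 3d 37 e5
  t1: e5 37 3d 91 0e fa d2 b2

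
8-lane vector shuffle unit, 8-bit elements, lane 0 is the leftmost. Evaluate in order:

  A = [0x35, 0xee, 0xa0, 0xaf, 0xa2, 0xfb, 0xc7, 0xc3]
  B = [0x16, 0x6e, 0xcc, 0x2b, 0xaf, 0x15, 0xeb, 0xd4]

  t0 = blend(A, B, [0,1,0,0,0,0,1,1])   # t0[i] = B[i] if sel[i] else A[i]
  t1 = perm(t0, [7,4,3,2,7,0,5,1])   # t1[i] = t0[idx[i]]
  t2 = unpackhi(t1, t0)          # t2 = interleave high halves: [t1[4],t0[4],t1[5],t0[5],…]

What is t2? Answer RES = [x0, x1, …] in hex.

RES = [0xd4, 0xa2, 0x35, 0xfb, 0xfb, 0xeb, 0x6e, 0xd4]

t0 = [0x35, 0x6e, 0xa0, 0xaf, 0xa2, 0xfb, 0xeb, 0xd4]
t1 = [0xd4, 0xa2, 0xaf, 0xa0, 0xd4, 0x35, 0xfb, 0x6e]
t2 = [0xd4, 0xa2, 0x35, 0xfb, 0xfb, 0xeb, 0x6e, 0xd4]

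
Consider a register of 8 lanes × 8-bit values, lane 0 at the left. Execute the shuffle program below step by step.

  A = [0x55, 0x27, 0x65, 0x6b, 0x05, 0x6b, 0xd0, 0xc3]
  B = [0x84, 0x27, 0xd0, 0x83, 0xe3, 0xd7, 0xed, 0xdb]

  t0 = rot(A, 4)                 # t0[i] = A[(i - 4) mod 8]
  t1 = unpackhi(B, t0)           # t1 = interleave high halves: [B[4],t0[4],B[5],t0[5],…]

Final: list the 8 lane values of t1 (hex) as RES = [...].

RES = [ 0xe3  0x55  0xd7  0x27  0xed  0x65  0xdb  0x6b ]

  t0: 05 6b d0 c3 55 27 65 6b
  t1: e3 55 d7 27 ed 65 db 6b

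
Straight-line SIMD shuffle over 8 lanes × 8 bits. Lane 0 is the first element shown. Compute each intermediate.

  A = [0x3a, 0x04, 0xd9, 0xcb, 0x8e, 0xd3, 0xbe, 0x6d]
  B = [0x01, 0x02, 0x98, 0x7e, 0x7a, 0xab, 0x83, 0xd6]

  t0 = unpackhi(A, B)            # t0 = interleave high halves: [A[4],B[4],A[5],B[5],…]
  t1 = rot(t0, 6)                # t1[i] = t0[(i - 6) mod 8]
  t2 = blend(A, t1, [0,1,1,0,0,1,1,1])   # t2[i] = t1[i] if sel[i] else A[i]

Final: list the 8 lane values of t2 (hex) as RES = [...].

RES = [ 0x3a  0xab  0xbe  0xcb  0x8e  0xd6  0x8e  0x7a ]

  t0: 8e 7a d3 ab be 83 6d d6
  t1: d3 ab be 83 6d d6 8e 7a
  t2: 3a ab be cb 8e d6 8e 7a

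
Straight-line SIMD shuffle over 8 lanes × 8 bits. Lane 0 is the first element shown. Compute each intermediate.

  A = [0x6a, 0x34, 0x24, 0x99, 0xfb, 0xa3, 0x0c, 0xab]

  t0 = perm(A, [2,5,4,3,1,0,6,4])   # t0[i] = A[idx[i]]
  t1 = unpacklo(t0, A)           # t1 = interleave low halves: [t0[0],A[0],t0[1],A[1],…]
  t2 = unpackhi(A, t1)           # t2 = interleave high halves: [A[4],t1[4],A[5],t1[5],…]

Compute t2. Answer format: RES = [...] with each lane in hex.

t0 = [0x24, 0xa3, 0xfb, 0x99, 0x34, 0x6a, 0x0c, 0xfb]
t1 = [0x24, 0x6a, 0xa3, 0x34, 0xfb, 0x24, 0x99, 0x99]
t2 = [0xfb, 0xfb, 0xa3, 0x24, 0x0c, 0x99, 0xab, 0x99]

RES = [0xfb, 0xfb, 0xa3, 0x24, 0x0c, 0x99, 0xab, 0x99]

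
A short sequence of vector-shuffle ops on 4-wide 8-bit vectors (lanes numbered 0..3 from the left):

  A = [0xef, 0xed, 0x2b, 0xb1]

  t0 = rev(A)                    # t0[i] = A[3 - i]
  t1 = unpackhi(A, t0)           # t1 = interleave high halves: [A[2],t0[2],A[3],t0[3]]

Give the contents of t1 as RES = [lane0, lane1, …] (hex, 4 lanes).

  t0: b1 2b ed ef
  t1: 2b ed b1 ef

RES = [0x2b, 0xed, 0xb1, 0xef]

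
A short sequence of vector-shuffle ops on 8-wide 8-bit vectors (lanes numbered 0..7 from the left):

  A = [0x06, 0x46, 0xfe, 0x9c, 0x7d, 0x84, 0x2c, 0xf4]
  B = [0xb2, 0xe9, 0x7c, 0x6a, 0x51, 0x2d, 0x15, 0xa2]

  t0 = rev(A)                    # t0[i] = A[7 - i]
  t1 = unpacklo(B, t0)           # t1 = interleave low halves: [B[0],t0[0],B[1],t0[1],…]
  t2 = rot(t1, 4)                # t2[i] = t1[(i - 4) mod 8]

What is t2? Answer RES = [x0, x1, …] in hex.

RES = [ 0x7c  0x84  0x6a  0x7d  0xb2  0xf4  0xe9  0x2c ]

t0 = [0xf4, 0x2c, 0x84, 0x7d, 0x9c, 0xfe, 0x46, 0x06]
t1 = [0xb2, 0xf4, 0xe9, 0x2c, 0x7c, 0x84, 0x6a, 0x7d]
t2 = [0x7c, 0x84, 0x6a, 0x7d, 0xb2, 0xf4, 0xe9, 0x2c]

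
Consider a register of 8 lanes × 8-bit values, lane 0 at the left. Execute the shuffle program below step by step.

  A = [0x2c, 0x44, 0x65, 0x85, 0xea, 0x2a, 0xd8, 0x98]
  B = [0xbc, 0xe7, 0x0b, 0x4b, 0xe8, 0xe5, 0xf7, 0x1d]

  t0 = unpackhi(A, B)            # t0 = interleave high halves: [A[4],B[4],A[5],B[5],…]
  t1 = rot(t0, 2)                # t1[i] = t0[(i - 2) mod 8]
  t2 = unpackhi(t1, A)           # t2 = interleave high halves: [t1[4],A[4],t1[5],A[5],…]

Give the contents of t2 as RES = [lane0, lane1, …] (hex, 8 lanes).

RES = [0x2a, 0xea, 0xe5, 0x2a, 0xd8, 0xd8, 0xf7, 0x98]

→ t0 |ea|e8|2a|e5|d8|f7|98|1d|
→ t1 |98|1d|ea|e8|2a|e5|d8|f7|
→ t2 |2a|ea|e5|2a|d8|d8|f7|98|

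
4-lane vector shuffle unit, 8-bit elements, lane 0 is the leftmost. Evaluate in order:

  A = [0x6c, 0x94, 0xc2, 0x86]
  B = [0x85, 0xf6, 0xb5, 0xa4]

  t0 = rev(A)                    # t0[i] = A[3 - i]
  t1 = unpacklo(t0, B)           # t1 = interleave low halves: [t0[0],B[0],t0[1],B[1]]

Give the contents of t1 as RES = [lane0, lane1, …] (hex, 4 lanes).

RES = [ 0x86  0x85  0xc2  0xf6 ]

t0 = [0x86, 0xc2, 0x94, 0x6c]
t1 = [0x86, 0x85, 0xc2, 0xf6]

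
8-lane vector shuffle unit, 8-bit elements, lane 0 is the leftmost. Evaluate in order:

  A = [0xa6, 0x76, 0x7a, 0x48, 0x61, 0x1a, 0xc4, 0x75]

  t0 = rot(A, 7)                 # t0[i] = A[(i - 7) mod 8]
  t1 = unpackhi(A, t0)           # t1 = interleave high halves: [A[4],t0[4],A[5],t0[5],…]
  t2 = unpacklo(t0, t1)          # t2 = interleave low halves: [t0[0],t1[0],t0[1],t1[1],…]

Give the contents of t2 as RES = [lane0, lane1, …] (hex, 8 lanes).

RES = [ 0x76  0x61  0x7a  0x1a  0x48  0x1a  0x61  0xc4 ]

t0 = [0x76, 0x7a, 0x48, 0x61, 0x1a, 0xc4, 0x75, 0xa6]
t1 = [0x61, 0x1a, 0x1a, 0xc4, 0xc4, 0x75, 0x75, 0xa6]
t2 = [0x76, 0x61, 0x7a, 0x1a, 0x48, 0x1a, 0x61, 0xc4]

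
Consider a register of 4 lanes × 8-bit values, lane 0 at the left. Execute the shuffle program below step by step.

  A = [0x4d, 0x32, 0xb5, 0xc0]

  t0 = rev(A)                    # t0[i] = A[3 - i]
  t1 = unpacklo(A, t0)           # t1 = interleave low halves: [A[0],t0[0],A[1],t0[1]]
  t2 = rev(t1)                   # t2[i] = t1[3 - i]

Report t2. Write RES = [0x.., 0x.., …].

  t0: c0 b5 32 4d
  t1: 4d c0 32 b5
  t2: b5 32 c0 4d

RES = [0xb5, 0x32, 0xc0, 0x4d]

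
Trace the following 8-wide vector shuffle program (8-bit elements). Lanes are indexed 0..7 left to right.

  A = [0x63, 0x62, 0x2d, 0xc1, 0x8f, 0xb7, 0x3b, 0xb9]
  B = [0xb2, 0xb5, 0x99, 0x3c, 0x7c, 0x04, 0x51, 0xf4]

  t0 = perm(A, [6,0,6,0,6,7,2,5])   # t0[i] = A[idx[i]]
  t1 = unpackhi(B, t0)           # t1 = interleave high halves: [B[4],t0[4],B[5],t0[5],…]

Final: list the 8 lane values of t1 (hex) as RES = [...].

RES = [0x7c, 0x3b, 0x04, 0xb9, 0x51, 0x2d, 0xf4, 0xb7]

→ t0 |3b|63|3b|63|3b|b9|2d|b7|
→ t1 |7c|3b|04|b9|51|2d|f4|b7|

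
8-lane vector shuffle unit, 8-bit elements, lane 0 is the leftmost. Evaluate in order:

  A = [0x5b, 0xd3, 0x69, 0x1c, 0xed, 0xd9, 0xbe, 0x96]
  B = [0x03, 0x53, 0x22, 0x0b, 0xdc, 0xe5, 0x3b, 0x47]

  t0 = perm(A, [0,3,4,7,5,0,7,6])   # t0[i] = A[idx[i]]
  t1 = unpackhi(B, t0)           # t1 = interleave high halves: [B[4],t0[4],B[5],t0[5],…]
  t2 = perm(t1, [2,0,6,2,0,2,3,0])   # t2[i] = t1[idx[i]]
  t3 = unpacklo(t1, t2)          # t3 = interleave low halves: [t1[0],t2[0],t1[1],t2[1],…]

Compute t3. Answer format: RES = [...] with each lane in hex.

RES = [0xdc, 0xe5, 0xd9, 0xdc, 0xe5, 0x47, 0x5b, 0xe5]

  t0: 5b 1c ed 96 d9 5b 96 be
  t1: dc d9 e5 5b 3b 96 47 be
  t2: e5 dc 47 e5 dc e5 5b dc
  t3: dc e5 d9 dc e5 47 5b e5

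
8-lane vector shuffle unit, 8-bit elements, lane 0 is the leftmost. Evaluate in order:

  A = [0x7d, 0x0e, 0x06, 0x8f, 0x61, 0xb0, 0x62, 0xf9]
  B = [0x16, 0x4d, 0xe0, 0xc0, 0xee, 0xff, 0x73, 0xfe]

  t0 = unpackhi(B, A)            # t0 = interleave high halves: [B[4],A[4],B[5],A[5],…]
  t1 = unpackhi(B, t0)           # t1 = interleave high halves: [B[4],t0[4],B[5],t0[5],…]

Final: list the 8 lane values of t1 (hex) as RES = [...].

RES = [0xee, 0x73, 0xff, 0x62, 0x73, 0xfe, 0xfe, 0xf9]

t0 = [0xee, 0x61, 0xff, 0xb0, 0x73, 0x62, 0xfe, 0xf9]
t1 = [0xee, 0x73, 0xff, 0x62, 0x73, 0xfe, 0xfe, 0xf9]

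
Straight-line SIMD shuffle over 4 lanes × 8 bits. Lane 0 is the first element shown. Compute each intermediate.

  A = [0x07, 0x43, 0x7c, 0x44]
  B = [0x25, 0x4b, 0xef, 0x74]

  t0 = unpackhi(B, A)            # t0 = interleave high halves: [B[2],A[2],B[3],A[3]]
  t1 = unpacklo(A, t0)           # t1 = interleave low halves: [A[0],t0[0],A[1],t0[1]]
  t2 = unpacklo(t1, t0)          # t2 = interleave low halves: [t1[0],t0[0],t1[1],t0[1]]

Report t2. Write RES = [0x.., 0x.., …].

RES = [0x07, 0xef, 0xef, 0x7c]

t0 = [0xef, 0x7c, 0x74, 0x44]
t1 = [0x07, 0xef, 0x43, 0x7c]
t2 = [0x07, 0xef, 0xef, 0x7c]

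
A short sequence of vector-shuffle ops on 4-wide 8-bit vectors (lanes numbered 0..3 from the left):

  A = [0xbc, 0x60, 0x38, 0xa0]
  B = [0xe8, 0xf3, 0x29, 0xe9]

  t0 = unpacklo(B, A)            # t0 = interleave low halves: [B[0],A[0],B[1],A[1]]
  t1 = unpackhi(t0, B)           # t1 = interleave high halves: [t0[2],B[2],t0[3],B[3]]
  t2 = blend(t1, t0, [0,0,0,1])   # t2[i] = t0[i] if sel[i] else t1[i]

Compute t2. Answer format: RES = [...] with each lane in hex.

RES = [ 0xf3  0x29  0x60  0x60 ]

→ t0 |e8|bc|f3|60|
→ t1 |f3|29|60|e9|
→ t2 |f3|29|60|60|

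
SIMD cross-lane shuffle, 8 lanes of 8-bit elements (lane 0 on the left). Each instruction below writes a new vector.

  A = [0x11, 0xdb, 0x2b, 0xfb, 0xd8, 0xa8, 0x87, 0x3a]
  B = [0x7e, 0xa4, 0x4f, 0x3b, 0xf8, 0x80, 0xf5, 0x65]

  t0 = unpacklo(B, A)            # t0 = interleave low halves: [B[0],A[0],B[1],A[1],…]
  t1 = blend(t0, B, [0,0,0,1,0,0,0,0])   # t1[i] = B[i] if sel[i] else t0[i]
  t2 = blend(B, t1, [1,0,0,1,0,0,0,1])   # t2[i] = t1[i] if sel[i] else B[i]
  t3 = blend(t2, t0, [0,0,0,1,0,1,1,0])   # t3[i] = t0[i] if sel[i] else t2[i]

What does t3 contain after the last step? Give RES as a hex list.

  t0: 7e 11 a4 db 4f 2b 3b fb
  t1: 7e 11 a4 3b 4f 2b 3b fb
  t2: 7e a4 4f 3b f8 80 f5 fb
  t3: 7e a4 4f db f8 2b 3b fb

RES = [0x7e, 0xa4, 0x4f, 0xdb, 0xf8, 0x2b, 0x3b, 0xfb]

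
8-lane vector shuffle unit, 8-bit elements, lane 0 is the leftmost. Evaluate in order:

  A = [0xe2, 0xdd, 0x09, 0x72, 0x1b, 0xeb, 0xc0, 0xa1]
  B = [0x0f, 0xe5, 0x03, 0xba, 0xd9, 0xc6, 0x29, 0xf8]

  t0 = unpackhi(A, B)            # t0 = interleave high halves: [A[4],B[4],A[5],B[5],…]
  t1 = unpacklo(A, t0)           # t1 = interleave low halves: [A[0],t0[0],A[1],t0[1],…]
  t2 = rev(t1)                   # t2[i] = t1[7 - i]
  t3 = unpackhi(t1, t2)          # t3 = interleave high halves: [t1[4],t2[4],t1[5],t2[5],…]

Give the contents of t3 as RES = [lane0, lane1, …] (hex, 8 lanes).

  t0: 1b d9 eb c6 c0 29 a1 f8
  t1: e2 1b dd d9 09 eb 72 c6
  t2: c6 72 eb 09 d9 dd 1b e2
  t3: 09 d9 eb dd 72 1b c6 e2

RES = [0x09, 0xd9, 0xeb, 0xdd, 0x72, 0x1b, 0xc6, 0xe2]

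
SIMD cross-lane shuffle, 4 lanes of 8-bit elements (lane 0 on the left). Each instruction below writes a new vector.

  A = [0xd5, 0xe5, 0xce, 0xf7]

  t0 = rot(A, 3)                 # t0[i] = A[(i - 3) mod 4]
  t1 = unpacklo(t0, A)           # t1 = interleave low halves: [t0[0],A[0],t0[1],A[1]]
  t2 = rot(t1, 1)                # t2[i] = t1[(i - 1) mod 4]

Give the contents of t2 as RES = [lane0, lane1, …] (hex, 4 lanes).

RES = [0xe5, 0xe5, 0xd5, 0xce]

  t0: e5 ce f7 d5
  t1: e5 d5 ce e5
  t2: e5 e5 d5 ce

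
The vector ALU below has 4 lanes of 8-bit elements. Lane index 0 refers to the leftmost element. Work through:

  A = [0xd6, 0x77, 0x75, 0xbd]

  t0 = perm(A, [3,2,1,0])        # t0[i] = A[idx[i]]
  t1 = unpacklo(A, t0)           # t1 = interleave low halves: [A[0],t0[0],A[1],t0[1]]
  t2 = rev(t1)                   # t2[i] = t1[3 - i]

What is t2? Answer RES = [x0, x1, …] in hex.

RES = [ 0x75  0x77  0xbd  0xd6 ]

t0 = [0xbd, 0x75, 0x77, 0xd6]
t1 = [0xd6, 0xbd, 0x77, 0x75]
t2 = [0x75, 0x77, 0xbd, 0xd6]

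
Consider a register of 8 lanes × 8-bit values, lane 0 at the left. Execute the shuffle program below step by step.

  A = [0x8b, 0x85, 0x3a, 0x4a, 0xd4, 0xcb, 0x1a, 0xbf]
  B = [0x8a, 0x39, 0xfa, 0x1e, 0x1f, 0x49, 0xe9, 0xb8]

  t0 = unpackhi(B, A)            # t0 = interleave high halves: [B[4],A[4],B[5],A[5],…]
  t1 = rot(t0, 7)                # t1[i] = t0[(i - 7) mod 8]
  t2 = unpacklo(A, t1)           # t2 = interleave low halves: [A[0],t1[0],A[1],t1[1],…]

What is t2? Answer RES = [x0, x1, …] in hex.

RES = [0x8b, 0xd4, 0x85, 0x49, 0x3a, 0xcb, 0x4a, 0xe9]

→ t0 |1f|d4|49|cb|e9|1a|b8|bf|
→ t1 |d4|49|cb|e9|1a|b8|bf|1f|
→ t2 |8b|d4|85|49|3a|cb|4a|e9|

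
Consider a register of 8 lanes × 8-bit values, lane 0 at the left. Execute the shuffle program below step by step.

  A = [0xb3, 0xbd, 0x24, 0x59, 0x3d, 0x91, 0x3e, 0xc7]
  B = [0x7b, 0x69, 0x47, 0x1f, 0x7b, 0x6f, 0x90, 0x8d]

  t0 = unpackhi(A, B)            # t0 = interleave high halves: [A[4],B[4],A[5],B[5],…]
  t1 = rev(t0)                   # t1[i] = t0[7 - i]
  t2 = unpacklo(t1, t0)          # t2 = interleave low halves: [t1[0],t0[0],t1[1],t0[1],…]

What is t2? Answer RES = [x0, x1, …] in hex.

RES = [ 0x8d  0x3d  0xc7  0x7b  0x90  0x91  0x3e  0x6f ]

  t0: 3d 7b 91 6f 3e 90 c7 8d
  t1: 8d c7 90 3e 6f 91 7b 3d
  t2: 8d 3d c7 7b 90 91 3e 6f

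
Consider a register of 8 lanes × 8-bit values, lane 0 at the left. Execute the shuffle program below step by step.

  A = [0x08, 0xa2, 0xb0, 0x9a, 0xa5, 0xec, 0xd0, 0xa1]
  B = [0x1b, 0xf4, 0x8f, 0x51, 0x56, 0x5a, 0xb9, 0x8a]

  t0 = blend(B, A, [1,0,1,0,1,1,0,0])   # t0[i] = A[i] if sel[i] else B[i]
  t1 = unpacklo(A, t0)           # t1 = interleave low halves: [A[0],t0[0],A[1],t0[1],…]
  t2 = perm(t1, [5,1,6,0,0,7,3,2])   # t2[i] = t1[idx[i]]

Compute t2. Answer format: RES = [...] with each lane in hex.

RES = [ 0xb0  0x08  0x9a  0x08  0x08  0x51  0xf4  0xa2 ]

t0 = [0x08, 0xf4, 0xb0, 0x51, 0xa5, 0xec, 0xb9, 0x8a]
t1 = [0x08, 0x08, 0xa2, 0xf4, 0xb0, 0xb0, 0x9a, 0x51]
t2 = [0xb0, 0x08, 0x9a, 0x08, 0x08, 0x51, 0xf4, 0xa2]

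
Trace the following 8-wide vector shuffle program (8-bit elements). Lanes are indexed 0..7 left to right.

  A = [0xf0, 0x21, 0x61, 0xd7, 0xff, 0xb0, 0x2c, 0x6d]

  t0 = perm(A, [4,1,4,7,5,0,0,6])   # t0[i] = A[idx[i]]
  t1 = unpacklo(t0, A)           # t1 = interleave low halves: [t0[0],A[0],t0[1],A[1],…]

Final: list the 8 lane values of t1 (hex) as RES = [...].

  t0: ff 21 ff 6d b0 f0 f0 2c
  t1: ff f0 21 21 ff 61 6d d7

RES = [0xff, 0xf0, 0x21, 0x21, 0xff, 0x61, 0x6d, 0xd7]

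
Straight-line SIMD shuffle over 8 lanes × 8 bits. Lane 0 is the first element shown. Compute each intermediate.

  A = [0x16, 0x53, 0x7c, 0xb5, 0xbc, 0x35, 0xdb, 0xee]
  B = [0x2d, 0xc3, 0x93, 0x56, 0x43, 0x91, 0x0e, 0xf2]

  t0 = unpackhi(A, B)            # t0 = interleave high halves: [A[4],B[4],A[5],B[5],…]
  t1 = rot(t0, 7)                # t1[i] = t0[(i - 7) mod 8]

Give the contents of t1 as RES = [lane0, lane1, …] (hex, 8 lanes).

t0 = [0xbc, 0x43, 0x35, 0x91, 0xdb, 0x0e, 0xee, 0xf2]
t1 = [0x43, 0x35, 0x91, 0xdb, 0x0e, 0xee, 0xf2, 0xbc]

RES = [ 0x43  0x35  0x91  0xdb  0x0e  0xee  0xf2  0xbc ]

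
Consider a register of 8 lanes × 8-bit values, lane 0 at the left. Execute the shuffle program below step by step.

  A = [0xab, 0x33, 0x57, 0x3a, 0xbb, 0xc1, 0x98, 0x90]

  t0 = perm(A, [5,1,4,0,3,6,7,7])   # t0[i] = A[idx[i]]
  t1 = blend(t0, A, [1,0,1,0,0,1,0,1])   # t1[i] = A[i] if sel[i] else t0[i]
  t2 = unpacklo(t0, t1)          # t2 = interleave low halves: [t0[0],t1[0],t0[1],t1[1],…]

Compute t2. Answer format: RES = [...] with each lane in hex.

→ t0 |c1|33|bb|ab|3a|98|90|90|
→ t1 |ab|33|57|ab|3a|c1|90|90|
→ t2 |c1|ab|33|33|bb|57|ab|ab|

RES = [0xc1, 0xab, 0x33, 0x33, 0xbb, 0x57, 0xab, 0xab]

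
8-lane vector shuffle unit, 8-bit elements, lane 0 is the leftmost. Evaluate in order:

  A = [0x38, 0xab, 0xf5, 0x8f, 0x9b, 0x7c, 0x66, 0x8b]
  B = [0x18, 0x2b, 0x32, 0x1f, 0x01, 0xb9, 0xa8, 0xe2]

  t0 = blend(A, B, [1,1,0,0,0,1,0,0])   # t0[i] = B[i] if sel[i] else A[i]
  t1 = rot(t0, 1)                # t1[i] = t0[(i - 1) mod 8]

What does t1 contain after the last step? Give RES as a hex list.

t0 = [0x18, 0x2b, 0xf5, 0x8f, 0x9b, 0xb9, 0x66, 0x8b]
t1 = [0x8b, 0x18, 0x2b, 0xf5, 0x8f, 0x9b, 0xb9, 0x66]

RES = [ 0x8b  0x18  0x2b  0xf5  0x8f  0x9b  0xb9  0x66 ]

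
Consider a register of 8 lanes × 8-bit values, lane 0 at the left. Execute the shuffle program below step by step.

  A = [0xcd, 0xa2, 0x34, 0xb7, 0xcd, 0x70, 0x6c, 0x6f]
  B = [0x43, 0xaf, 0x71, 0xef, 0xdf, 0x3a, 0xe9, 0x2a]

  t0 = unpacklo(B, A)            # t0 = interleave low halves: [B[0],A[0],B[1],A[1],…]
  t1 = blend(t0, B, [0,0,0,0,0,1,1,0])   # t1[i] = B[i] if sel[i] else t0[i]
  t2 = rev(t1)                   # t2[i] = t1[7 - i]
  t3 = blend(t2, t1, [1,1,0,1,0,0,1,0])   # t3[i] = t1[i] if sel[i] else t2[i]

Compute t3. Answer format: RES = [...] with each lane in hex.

  t0: 43 cd af a2 71 34 ef b7
  t1: 43 cd af a2 71 3a e9 b7
  t2: b7 e9 3a 71 a2 af cd 43
  t3: 43 cd 3a a2 a2 af e9 43

RES = [ 0x43  0xcd  0x3a  0xa2  0xa2  0xaf  0xe9  0x43 ]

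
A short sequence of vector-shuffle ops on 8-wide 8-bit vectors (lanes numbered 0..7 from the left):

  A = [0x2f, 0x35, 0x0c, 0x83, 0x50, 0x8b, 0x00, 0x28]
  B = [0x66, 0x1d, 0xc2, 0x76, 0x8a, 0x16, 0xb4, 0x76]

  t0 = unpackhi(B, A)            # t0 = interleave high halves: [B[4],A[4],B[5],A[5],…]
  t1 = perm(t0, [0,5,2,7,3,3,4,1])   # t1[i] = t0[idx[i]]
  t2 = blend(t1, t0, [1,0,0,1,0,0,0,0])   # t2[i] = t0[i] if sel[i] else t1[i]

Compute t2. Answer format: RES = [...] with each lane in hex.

t0 = [0x8a, 0x50, 0x16, 0x8b, 0xb4, 0x00, 0x76, 0x28]
t1 = [0x8a, 0x00, 0x16, 0x28, 0x8b, 0x8b, 0xb4, 0x50]
t2 = [0x8a, 0x00, 0x16, 0x8b, 0x8b, 0x8b, 0xb4, 0x50]

RES = [0x8a, 0x00, 0x16, 0x8b, 0x8b, 0x8b, 0xb4, 0x50]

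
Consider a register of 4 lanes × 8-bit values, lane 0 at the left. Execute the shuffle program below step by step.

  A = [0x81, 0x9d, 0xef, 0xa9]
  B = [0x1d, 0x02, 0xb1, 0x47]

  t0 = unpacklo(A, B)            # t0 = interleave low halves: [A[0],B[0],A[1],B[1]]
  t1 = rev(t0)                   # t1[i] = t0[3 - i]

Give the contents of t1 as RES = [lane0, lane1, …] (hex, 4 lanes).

RES = [0x02, 0x9d, 0x1d, 0x81]

  t0: 81 1d 9d 02
  t1: 02 9d 1d 81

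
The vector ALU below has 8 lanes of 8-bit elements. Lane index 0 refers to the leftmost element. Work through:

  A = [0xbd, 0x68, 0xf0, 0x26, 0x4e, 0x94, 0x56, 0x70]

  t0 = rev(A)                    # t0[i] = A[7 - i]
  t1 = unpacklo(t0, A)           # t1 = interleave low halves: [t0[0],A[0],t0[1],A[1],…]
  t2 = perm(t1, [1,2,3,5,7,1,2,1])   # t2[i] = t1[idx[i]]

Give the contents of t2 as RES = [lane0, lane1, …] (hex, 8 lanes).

RES = [ 0xbd  0x56  0x68  0xf0  0x26  0xbd  0x56  0xbd ]

t0 = [0x70, 0x56, 0x94, 0x4e, 0x26, 0xf0, 0x68, 0xbd]
t1 = [0x70, 0xbd, 0x56, 0x68, 0x94, 0xf0, 0x4e, 0x26]
t2 = [0xbd, 0x56, 0x68, 0xf0, 0x26, 0xbd, 0x56, 0xbd]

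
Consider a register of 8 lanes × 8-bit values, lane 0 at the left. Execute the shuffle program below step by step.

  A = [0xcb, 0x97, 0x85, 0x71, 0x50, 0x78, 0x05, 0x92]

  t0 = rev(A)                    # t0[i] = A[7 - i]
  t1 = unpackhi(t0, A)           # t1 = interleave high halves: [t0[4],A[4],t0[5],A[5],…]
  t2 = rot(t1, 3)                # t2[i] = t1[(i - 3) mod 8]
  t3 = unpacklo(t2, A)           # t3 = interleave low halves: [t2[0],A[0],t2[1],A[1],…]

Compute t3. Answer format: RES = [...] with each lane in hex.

RES = [ 0x05  0xcb  0xcb  0x97  0x92  0x85  0x71  0x71 ]

  t0: 92 05 78 50 71 85 97 cb
  t1: 71 50 85 78 97 05 cb 92
  t2: 05 cb 92 71 50 85 78 97
  t3: 05 cb cb 97 92 85 71 71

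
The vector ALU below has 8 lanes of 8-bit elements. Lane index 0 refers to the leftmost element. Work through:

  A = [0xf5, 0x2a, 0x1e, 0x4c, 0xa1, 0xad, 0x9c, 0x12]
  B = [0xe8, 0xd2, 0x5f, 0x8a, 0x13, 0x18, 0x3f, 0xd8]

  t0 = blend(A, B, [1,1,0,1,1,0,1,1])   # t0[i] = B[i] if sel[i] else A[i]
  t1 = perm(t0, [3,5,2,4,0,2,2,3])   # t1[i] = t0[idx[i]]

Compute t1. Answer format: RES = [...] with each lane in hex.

  t0: e8 d2 1e 8a 13 ad 3f d8
  t1: 8a ad 1e 13 e8 1e 1e 8a

RES = [ 0x8a  0xad  0x1e  0x13  0xe8  0x1e  0x1e  0x8a ]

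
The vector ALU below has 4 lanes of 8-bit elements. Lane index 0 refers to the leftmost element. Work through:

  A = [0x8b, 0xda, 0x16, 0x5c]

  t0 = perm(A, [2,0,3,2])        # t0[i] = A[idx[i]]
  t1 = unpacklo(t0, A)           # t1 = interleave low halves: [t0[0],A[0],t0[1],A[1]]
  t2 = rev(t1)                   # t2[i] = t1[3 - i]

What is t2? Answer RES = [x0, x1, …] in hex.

RES = [0xda, 0x8b, 0x8b, 0x16]

  t0: 16 8b 5c 16
  t1: 16 8b 8b da
  t2: da 8b 8b 16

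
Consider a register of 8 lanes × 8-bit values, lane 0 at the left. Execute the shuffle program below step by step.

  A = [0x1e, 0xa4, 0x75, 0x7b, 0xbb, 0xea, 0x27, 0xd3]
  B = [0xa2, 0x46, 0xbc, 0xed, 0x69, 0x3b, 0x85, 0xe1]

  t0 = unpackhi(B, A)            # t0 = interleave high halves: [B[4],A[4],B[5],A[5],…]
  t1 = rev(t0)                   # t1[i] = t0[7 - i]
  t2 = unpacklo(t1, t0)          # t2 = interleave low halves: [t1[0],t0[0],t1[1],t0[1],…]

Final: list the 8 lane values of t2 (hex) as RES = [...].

→ t0 |69|bb|3b|ea|85|27|e1|d3|
→ t1 |d3|e1|27|85|ea|3b|bb|69|
→ t2 |d3|69|e1|bb|27|3b|85|ea|

RES = [0xd3, 0x69, 0xe1, 0xbb, 0x27, 0x3b, 0x85, 0xea]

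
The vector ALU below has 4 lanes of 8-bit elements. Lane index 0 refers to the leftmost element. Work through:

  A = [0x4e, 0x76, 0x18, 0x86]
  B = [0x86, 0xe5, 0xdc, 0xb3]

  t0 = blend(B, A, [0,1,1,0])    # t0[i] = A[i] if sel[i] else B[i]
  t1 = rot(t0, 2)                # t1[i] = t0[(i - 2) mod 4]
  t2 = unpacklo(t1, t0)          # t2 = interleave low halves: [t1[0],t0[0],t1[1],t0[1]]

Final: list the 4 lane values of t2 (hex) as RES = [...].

RES = [0x18, 0x86, 0xb3, 0x76]

  t0: 86 76 18 b3
  t1: 18 b3 86 76
  t2: 18 86 b3 76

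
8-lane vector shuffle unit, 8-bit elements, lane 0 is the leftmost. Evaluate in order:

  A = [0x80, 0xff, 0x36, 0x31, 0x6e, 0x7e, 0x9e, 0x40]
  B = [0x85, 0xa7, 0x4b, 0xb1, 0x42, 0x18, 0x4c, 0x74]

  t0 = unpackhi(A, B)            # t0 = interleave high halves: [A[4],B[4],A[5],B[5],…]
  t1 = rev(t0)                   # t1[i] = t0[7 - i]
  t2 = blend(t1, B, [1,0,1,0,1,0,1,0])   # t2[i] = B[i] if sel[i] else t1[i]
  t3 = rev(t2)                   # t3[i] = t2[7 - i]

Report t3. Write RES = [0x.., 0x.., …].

RES = [0x6e, 0x4c, 0x7e, 0x42, 0x9e, 0x4b, 0x40, 0x85]

→ t0 |6e|42|7e|18|9e|4c|40|74|
→ t1 |74|40|4c|9e|18|7e|42|6e|
→ t2 |85|40|4b|9e|42|7e|4c|6e|
→ t3 |6e|4c|7e|42|9e|4b|40|85|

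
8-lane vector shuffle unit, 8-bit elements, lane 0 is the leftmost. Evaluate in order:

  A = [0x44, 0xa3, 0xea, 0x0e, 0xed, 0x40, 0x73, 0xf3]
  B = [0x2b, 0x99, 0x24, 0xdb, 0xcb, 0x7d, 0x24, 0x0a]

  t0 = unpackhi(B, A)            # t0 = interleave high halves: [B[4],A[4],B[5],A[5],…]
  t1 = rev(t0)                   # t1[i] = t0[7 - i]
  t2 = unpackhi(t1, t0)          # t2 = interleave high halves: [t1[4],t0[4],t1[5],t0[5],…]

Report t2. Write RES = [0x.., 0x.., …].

RES = [0x40, 0x24, 0x7d, 0x73, 0xed, 0x0a, 0xcb, 0xf3]

t0 = [0xcb, 0xed, 0x7d, 0x40, 0x24, 0x73, 0x0a, 0xf3]
t1 = [0xf3, 0x0a, 0x73, 0x24, 0x40, 0x7d, 0xed, 0xcb]
t2 = [0x40, 0x24, 0x7d, 0x73, 0xed, 0x0a, 0xcb, 0xf3]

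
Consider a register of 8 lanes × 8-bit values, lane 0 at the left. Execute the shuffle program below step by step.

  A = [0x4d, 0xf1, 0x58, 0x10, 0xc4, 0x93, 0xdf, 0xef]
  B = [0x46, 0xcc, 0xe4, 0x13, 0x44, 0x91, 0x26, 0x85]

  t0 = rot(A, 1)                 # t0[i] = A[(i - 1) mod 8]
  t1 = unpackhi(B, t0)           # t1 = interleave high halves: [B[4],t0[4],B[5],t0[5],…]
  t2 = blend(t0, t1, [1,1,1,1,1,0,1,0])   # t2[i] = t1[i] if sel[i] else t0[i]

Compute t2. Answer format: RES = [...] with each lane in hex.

RES = [ 0x44  0x10  0x91  0xc4  0x26  0xc4  0x85  0xdf ]

  t0: ef 4d f1 58 10 c4 93 df
  t1: 44 10 91 c4 26 93 85 df
  t2: 44 10 91 c4 26 c4 85 df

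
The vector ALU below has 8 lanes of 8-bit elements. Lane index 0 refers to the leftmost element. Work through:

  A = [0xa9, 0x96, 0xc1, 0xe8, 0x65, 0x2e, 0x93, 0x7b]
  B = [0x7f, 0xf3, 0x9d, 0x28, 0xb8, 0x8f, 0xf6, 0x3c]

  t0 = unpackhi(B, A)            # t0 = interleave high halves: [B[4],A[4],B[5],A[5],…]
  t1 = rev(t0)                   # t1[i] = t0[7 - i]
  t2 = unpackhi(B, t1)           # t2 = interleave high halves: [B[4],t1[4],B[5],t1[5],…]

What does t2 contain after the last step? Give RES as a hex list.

  t0: b8 65 8f 2e f6 93 3c 7b
  t1: 7b 3c 93 f6 2e 8f 65 b8
  t2: b8 2e 8f 8f f6 65 3c b8

RES = [ 0xb8  0x2e  0x8f  0x8f  0xf6  0x65  0x3c  0xb8 ]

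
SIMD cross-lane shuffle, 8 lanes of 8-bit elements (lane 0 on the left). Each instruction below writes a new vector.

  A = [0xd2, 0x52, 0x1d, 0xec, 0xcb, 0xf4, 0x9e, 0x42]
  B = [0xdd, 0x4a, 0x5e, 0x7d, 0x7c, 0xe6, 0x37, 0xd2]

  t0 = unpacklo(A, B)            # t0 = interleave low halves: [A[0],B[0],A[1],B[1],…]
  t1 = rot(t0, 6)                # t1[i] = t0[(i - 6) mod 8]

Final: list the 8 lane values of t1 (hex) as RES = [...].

RES = [0x52, 0x4a, 0x1d, 0x5e, 0xec, 0x7d, 0xd2, 0xdd]

t0 = [0xd2, 0xdd, 0x52, 0x4a, 0x1d, 0x5e, 0xec, 0x7d]
t1 = [0x52, 0x4a, 0x1d, 0x5e, 0xec, 0x7d, 0xd2, 0xdd]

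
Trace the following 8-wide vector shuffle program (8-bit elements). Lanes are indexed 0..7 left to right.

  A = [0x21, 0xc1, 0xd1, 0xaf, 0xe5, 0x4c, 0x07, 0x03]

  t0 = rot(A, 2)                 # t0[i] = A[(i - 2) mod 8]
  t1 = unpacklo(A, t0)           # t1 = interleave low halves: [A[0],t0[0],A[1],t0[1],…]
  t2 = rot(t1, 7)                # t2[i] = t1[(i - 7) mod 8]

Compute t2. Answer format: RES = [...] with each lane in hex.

  t0: 07 03 21 c1 d1 af e5 4c
  t1: 21 07 c1 03 d1 21 af c1
  t2: 07 c1 03 d1 21 af c1 21

RES = [ 0x07  0xc1  0x03  0xd1  0x21  0xaf  0xc1  0x21 ]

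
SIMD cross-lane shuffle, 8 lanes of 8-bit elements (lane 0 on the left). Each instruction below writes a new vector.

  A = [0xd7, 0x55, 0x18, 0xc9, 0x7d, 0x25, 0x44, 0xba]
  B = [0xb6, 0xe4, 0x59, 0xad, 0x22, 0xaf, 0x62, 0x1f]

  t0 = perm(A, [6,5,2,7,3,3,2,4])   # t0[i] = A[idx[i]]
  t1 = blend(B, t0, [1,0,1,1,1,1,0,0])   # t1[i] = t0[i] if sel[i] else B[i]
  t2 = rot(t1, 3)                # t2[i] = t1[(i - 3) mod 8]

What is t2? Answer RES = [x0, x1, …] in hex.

t0 = [0x44, 0x25, 0x18, 0xba, 0xc9, 0xc9, 0x18, 0x7d]
t1 = [0x44, 0xe4, 0x18, 0xba, 0xc9, 0xc9, 0x62, 0x1f]
t2 = [0xc9, 0x62, 0x1f, 0x44, 0xe4, 0x18, 0xba, 0xc9]

RES = [0xc9, 0x62, 0x1f, 0x44, 0xe4, 0x18, 0xba, 0xc9]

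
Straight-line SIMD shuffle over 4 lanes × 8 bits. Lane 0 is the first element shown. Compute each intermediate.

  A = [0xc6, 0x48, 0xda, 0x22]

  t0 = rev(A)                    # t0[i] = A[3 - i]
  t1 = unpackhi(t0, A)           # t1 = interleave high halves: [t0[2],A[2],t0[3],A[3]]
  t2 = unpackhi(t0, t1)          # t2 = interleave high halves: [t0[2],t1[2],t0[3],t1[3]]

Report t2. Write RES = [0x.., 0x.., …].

RES = [0x48, 0xc6, 0xc6, 0x22]

  t0: 22 da 48 c6
  t1: 48 da c6 22
  t2: 48 c6 c6 22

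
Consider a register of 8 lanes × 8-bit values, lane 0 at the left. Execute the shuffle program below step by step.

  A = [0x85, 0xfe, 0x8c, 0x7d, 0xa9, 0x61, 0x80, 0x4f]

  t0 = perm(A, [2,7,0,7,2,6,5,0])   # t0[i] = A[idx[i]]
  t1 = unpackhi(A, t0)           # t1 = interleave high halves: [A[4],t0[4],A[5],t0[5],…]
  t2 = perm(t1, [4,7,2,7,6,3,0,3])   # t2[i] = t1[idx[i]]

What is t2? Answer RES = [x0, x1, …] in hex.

RES = [ 0x80  0x85  0x61  0x85  0x4f  0x80  0xa9  0x80 ]

→ t0 |8c|4f|85|4f|8c|80|61|85|
→ t1 |a9|8c|61|80|80|61|4f|85|
→ t2 |80|85|61|85|4f|80|a9|80|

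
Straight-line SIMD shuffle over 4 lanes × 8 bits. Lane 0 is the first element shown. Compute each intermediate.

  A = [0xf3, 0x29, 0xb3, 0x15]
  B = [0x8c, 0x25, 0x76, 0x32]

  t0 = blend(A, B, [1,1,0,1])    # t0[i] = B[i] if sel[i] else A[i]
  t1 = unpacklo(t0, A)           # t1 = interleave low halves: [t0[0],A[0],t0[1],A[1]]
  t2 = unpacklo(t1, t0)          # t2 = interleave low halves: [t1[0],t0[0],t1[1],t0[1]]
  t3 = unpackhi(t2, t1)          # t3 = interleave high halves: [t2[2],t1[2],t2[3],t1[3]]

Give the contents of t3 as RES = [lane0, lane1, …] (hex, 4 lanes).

RES = [0xf3, 0x25, 0x25, 0x29]

→ t0 |8c|25|b3|32|
→ t1 |8c|f3|25|29|
→ t2 |8c|8c|f3|25|
→ t3 |f3|25|25|29|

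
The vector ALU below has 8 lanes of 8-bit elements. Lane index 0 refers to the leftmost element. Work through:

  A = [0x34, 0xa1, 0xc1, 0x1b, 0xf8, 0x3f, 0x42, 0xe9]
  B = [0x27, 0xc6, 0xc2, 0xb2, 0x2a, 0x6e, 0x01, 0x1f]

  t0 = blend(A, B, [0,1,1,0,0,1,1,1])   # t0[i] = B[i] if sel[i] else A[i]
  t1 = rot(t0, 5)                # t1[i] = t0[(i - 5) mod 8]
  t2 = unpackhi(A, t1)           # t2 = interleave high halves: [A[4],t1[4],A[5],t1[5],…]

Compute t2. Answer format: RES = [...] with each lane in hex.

→ t0 |34|c6|c2|1b|f8|6e|01|1f|
→ t1 |1b|f8|6e|01|1f|34|c6|c2|
→ t2 |f8|1f|3f|34|42|c6|e9|c2|

RES = [0xf8, 0x1f, 0x3f, 0x34, 0x42, 0xc6, 0xe9, 0xc2]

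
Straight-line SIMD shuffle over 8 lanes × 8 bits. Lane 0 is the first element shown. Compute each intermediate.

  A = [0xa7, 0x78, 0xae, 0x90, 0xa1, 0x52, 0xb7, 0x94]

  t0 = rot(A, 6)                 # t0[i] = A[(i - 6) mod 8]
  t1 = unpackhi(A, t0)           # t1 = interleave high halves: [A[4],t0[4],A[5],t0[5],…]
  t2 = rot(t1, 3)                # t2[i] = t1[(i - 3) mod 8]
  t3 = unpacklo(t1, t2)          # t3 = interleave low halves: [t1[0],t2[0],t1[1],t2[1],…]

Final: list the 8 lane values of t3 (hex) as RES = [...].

t0 = [0xae, 0x90, 0xa1, 0x52, 0xb7, 0x94, 0xa7, 0x78]
t1 = [0xa1, 0xb7, 0x52, 0x94, 0xb7, 0xa7, 0x94, 0x78]
t2 = [0xa7, 0x94, 0x78, 0xa1, 0xb7, 0x52, 0x94, 0xb7]
t3 = [0xa1, 0xa7, 0xb7, 0x94, 0x52, 0x78, 0x94, 0xa1]

RES = [0xa1, 0xa7, 0xb7, 0x94, 0x52, 0x78, 0x94, 0xa1]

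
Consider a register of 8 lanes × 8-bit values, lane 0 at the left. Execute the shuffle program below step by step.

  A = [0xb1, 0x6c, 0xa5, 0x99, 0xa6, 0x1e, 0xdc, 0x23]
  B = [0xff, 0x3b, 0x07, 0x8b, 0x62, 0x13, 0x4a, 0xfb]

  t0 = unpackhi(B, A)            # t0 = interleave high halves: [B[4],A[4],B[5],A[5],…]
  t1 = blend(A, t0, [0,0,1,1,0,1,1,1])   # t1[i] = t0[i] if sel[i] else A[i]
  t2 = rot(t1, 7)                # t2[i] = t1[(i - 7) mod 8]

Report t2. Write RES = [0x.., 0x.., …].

t0 = [0x62, 0xa6, 0x13, 0x1e, 0x4a, 0xdc, 0xfb, 0x23]
t1 = [0xb1, 0x6c, 0x13, 0x1e, 0xa6, 0xdc, 0xfb, 0x23]
t2 = [0x6c, 0x13, 0x1e, 0xa6, 0xdc, 0xfb, 0x23, 0xb1]

RES = [ 0x6c  0x13  0x1e  0xa6  0xdc  0xfb  0x23  0xb1 ]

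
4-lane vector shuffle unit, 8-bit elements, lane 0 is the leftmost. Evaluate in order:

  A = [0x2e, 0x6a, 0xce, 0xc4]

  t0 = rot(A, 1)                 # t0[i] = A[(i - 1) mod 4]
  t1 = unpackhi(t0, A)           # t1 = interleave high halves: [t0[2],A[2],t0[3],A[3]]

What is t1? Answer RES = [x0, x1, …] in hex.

RES = [0x6a, 0xce, 0xce, 0xc4]

t0 = [0xc4, 0x2e, 0x6a, 0xce]
t1 = [0x6a, 0xce, 0xce, 0xc4]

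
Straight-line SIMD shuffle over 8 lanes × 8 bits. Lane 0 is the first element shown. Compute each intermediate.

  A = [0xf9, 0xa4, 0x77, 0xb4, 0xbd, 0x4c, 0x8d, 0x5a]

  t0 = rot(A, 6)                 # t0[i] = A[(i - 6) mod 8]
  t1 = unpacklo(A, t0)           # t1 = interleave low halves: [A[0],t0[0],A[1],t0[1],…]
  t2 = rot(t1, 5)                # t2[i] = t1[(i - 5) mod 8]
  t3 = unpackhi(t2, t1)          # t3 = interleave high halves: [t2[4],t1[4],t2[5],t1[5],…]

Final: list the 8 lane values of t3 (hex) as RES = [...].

  t0: 77 b4 bd 4c 8d 5a f9 a4
  t1: f9 77 a4 b4 77 bd b4 4c
  t2: b4 77 bd b4 4c f9 77 a4
  t3: 4c 77 f9 bd 77 b4 a4 4c

RES = [0x4c, 0x77, 0xf9, 0xbd, 0x77, 0xb4, 0xa4, 0x4c]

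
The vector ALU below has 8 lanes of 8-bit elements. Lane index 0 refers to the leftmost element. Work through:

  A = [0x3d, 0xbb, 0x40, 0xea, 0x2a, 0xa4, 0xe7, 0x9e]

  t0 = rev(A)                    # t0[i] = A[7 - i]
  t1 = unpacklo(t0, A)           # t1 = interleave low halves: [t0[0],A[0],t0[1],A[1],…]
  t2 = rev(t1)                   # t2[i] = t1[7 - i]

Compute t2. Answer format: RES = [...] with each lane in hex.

→ t0 |9e|e7|a4|2a|ea|40|bb|3d|
→ t1 |9e|3d|e7|bb|a4|40|2a|ea|
→ t2 |ea|2a|40|a4|bb|e7|3d|9e|

RES = [ 0xea  0x2a  0x40  0xa4  0xbb  0xe7  0x3d  0x9e ]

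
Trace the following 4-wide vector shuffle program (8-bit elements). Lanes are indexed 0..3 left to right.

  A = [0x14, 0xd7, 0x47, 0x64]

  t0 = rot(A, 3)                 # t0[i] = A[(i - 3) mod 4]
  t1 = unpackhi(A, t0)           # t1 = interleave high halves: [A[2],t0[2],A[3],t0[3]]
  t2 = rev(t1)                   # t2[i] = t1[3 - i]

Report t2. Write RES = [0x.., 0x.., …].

RES = [ 0x14  0x64  0x64  0x47 ]

t0 = [0xd7, 0x47, 0x64, 0x14]
t1 = [0x47, 0x64, 0x64, 0x14]
t2 = [0x14, 0x64, 0x64, 0x47]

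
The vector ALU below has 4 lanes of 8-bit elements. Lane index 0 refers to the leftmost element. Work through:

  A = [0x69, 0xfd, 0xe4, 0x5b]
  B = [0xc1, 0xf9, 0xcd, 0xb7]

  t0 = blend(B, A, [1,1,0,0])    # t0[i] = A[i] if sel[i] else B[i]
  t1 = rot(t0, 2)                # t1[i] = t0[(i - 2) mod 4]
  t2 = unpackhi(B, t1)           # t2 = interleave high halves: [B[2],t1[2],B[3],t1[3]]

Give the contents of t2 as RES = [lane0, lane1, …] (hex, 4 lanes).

RES = [0xcd, 0x69, 0xb7, 0xfd]

  t0: 69 fd cd b7
  t1: cd b7 69 fd
  t2: cd 69 b7 fd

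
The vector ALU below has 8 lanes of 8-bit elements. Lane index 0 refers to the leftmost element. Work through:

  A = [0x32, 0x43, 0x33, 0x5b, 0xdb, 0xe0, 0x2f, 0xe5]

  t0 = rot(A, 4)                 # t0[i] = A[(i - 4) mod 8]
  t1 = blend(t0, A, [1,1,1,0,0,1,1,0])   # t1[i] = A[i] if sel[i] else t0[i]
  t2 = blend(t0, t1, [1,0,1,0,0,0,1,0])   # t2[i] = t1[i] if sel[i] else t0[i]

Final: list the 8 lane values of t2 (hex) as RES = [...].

  t0: db e0 2f e5 32 43 33 5b
  t1: 32 43 33 e5 32 e0 2f 5b
  t2: 32 e0 33 e5 32 43 2f 5b

RES = [ 0x32  0xe0  0x33  0xe5  0x32  0x43  0x2f  0x5b ]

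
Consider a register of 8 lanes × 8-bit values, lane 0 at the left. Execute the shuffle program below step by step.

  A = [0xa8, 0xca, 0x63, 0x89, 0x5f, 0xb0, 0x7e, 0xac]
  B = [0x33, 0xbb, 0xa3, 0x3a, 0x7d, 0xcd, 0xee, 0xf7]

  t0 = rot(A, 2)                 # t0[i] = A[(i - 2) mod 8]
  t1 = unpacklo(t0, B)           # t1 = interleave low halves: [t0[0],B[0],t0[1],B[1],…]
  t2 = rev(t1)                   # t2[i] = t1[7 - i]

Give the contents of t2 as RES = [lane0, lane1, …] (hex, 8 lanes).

t0 = [0x7e, 0xac, 0xa8, 0xca, 0x63, 0x89, 0x5f, 0xb0]
t1 = [0x7e, 0x33, 0xac, 0xbb, 0xa8, 0xa3, 0xca, 0x3a]
t2 = [0x3a, 0xca, 0xa3, 0xa8, 0xbb, 0xac, 0x33, 0x7e]

RES = [ 0x3a  0xca  0xa3  0xa8  0xbb  0xac  0x33  0x7e ]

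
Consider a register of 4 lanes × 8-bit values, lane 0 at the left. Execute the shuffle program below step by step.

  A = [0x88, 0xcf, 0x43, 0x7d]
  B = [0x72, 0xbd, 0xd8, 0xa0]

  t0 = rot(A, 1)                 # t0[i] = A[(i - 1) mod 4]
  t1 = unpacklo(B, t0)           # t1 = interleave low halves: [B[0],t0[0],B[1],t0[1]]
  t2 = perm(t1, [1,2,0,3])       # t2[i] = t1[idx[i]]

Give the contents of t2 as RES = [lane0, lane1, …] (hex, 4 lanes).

t0 = [0x7d, 0x88, 0xcf, 0x43]
t1 = [0x72, 0x7d, 0xbd, 0x88]
t2 = [0x7d, 0xbd, 0x72, 0x88]

RES = [ 0x7d  0xbd  0x72  0x88 ]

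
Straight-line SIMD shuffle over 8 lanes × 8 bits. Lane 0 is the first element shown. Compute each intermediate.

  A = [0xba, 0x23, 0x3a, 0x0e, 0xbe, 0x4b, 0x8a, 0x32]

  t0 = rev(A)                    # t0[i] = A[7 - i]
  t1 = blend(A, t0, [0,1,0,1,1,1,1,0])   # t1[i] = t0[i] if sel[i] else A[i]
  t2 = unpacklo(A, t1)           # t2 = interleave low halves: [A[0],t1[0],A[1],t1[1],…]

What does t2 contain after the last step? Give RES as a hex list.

  t0: 32 8a 4b be 0e 3a 23 ba
  t1: ba 8a 3a be 0e 3a 23 32
  t2: ba ba 23 8a 3a 3a 0e be

RES = [ 0xba  0xba  0x23  0x8a  0x3a  0x3a  0x0e  0xbe ]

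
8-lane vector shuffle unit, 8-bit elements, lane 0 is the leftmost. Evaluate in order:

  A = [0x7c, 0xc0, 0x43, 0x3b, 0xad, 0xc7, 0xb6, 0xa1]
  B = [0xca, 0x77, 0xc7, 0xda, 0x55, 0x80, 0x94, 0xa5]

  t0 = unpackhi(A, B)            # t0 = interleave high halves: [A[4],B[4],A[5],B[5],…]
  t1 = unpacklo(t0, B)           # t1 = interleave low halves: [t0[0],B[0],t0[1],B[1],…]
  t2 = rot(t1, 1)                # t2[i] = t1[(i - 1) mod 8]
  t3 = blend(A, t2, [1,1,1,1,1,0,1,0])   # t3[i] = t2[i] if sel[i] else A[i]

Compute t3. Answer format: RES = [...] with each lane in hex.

t0 = [0xad, 0x55, 0xc7, 0x80, 0xb6, 0x94, 0xa1, 0xa5]
t1 = [0xad, 0xca, 0x55, 0x77, 0xc7, 0xc7, 0x80, 0xda]
t2 = [0xda, 0xad, 0xca, 0x55, 0x77, 0xc7, 0xc7, 0x80]
t3 = [0xda, 0xad, 0xca, 0x55, 0x77, 0xc7, 0xc7, 0xa1]

RES = [0xda, 0xad, 0xca, 0x55, 0x77, 0xc7, 0xc7, 0xa1]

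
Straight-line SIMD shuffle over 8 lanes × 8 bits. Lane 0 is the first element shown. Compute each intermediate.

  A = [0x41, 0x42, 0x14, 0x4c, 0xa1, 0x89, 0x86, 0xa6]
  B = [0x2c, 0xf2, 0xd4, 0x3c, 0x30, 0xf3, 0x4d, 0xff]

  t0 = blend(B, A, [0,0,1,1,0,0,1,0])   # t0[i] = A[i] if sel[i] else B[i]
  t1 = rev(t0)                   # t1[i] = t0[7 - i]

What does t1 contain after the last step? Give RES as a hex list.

RES = [ 0xff  0x86  0xf3  0x30  0x4c  0x14  0xf2  0x2c ]

t0 = [0x2c, 0xf2, 0x14, 0x4c, 0x30, 0xf3, 0x86, 0xff]
t1 = [0xff, 0x86, 0xf3, 0x30, 0x4c, 0x14, 0xf2, 0x2c]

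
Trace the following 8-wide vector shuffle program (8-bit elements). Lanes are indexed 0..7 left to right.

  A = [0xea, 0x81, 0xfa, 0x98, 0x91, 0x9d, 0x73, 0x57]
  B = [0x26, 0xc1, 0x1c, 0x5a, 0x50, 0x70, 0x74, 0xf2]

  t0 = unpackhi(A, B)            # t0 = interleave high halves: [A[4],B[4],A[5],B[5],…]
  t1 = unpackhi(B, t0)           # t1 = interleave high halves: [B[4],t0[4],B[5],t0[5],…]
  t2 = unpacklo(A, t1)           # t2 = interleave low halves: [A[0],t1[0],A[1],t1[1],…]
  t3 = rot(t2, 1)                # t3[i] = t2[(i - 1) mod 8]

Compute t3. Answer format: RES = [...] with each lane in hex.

RES = [0x74, 0xea, 0x50, 0x81, 0x73, 0xfa, 0x70, 0x98]

→ t0 |91|50|9d|70|73|74|57|f2|
→ t1 |50|73|70|74|74|57|f2|f2|
→ t2 |ea|50|81|73|fa|70|98|74|
→ t3 |74|ea|50|81|73|fa|70|98|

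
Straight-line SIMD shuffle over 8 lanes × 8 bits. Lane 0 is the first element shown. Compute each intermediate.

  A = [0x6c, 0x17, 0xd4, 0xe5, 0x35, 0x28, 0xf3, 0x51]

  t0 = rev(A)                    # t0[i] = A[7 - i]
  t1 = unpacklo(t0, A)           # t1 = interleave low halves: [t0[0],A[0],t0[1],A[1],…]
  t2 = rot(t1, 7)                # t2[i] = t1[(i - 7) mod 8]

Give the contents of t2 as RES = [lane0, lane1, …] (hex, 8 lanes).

RES = [0x6c, 0xf3, 0x17, 0x28, 0xd4, 0x35, 0xe5, 0x51]

  t0: 51 f3 28 35 e5 d4 17 6c
  t1: 51 6c f3 17 28 d4 35 e5
  t2: 6c f3 17 28 d4 35 e5 51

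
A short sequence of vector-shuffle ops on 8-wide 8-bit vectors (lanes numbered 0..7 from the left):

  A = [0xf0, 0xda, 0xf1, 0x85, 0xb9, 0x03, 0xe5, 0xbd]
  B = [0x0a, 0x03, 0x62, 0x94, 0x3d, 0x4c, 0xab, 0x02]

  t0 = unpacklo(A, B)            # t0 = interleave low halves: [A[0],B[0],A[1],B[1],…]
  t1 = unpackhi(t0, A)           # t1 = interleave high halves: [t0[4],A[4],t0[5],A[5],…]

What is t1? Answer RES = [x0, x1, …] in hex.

t0 = [0xf0, 0x0a, 0xda, 0x03, 0xf1, 0x62, 0x85, 0x94]
t1 = [0xf1, 0xb9, 0x62, 0x03, 0x85, 0xe5, 0x94, 0xbd]

RES = [ 0xf1  0xb9  0x62  0x03  0x85  0xe5  0x94  0xbd ]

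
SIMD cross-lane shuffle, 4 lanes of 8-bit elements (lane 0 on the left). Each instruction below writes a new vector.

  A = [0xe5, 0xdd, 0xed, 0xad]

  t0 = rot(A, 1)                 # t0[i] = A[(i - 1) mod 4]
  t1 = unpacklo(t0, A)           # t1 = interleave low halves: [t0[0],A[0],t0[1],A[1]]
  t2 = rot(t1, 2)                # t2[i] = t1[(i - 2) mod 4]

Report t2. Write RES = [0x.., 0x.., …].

RES = [ 0xe5  0xdd  0xad  0xe5 ]

→ t0 |ad|e5|dd|ed|
→ t1 |ad|e5|e5|dd|
→ t2 |e5|dd|ad|e5|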